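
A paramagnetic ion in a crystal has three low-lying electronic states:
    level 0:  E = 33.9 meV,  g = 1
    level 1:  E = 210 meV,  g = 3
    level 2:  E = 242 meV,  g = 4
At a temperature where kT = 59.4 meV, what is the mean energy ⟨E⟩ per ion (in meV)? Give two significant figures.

Eᵢ/kT = 0.5707, 3.535, 4.074.
Z = Σ gᵢe^(−Eᵢ/kT) = 1·e^(−0.5707) + 3·e^(−3.535) + 4·e^(−4.074) = 0.5651 + 0.08748 + 0.06804 = 0.7206.
⟨E⟩ = Σ Eᵢ gᵢe^(−Eᵢ/kT) / Z = (33.9·0.5651 + 210·0.08748 + 242·0.06804) / 0.7206 = 75 meV.

75 meV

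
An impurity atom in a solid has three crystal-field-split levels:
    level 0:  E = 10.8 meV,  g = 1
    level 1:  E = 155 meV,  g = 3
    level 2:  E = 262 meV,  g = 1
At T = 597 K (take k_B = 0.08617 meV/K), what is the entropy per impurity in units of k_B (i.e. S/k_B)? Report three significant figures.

k_BT = 0.08617 × 597 K = 51.443 meV.
Eᵢ/kT = 0.20994, 3.0130, 5.0930.
Z = Σ gᵢe^(−Eᵢ/kT) = 1·e^(−0.20994) + 3·e^(−3.0130) + 1·e^(−5.0930) = 0.81063 + 0.14743 + 0.0061396 = 0.96420.
⟨E⟩ = Σ EᵢPᵢ = 34.448 meV.
S/k_B = ln Z + ⟨E⟩/kT = ln(0.96420) + 34.448/51.443 = -0.036457 + 0.66963 = 0.633.

0.633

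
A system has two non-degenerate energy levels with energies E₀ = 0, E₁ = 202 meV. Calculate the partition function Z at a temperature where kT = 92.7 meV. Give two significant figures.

Z = 1.1

Eᵢ/kT = 0, 2.179.
Z = Σ e^(−Eᵢ/kT) = e^(−0) + e^(−2.179) = 1.000 + 0.1132 = 1.113.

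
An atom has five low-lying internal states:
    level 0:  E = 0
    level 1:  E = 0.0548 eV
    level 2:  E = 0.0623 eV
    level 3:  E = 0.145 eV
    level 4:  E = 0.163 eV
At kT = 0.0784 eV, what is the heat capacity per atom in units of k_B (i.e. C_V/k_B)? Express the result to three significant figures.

0.403

Eᵢ/kT = 0, 0.69898, 0.79464, 1.8495, 2.0791.
Z = Σ e^(−Eᵢ/kT) = e^(−0) + e^(−0.69898) + e^(−0.79464) + e^(−1.8495) + e^(−2.0791) = 1.0000 + 0.49709 + 0.45174 + 0.15732 + 0.12504 = 2.2312.
⟨E⟩ = 0.044181 eV, ⟨E²⟩ = 0.0044263 eV².
C_V/k_B = (⟨E²⟩ − ⟨E⟩²)/(kT)² = (0.0044263 − 0.0019520)/0.0061466 = 0.403.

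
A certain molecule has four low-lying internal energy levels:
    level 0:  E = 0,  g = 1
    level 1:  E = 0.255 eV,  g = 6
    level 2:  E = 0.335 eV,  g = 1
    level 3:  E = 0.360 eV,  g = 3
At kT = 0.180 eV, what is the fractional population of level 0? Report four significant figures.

Eᵢ/kT = 0, 1.41667, 1.86111, 2.00000.
Z = Σ gᵢe^(−Eᵢ/kT) = 1·e^(−0) + 6·e^(−1.41667) + 1·e^(−1.86111) + 3·e^(−2.00000) = 1.00000 + 1.45512 + 0.155500 + 0.406006 = 3.01663.
P₀ = g₀ e^(−E₀/kT) / Z = 1.00000/3.01663 = 0.3315.

0.3315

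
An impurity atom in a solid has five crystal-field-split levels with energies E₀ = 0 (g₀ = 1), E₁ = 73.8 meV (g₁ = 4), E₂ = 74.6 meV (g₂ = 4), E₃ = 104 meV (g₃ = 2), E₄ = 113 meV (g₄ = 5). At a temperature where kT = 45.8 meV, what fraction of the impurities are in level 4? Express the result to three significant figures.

Eᵢ/kT = 0, 1.6114, 1.6288, 2.2707, 2.4672.
Z = Σ gᵢe^(−Eᵢ/kT) = 1·e^(−0) + 4·e^(−1.6114) + 4·e^(−1.6288) + 2·e^(−2.2707) + 5·e^(−2.4672) = 1.0000 + 0.79843 + 0.78466 + 0.20648 + 0.42411 = 3.2137.
P₄ = g₄ e^(−E₄/kT) / Z = 0.42411/3.2137 = 0.132.

0.132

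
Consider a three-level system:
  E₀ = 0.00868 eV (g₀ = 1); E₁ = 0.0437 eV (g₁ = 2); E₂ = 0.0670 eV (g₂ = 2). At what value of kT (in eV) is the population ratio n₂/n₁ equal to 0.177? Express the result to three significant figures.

0.0135 eV

n₂/n₁ = (g₂/g₁) exp[−(E₂−E₁)/kT] = 0.177.
⇒ (E₂−E₁)/kT = ln((2/2)/0.177) = ln(5.6497) = 1.7316.
kT = 0.0233 eV / 1.7316 = 0.0135 eV.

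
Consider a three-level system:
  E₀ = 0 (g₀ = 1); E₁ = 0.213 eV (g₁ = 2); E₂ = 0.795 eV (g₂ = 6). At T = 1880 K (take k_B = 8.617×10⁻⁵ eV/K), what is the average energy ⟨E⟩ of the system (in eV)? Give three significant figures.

0.0946 eV

k_BT = 8.617×10⁻⁵ × 1880 K = 0.16200 eV.
Eᵢ/kT = 0, 1.3148, 4.9074.
Z = Σ gᵢe^(−Eᵢ/kT) = 1·e^(−0) + 2·e^(−1.3148) + 6·e^(−4.9074) = 1.0000 + 0.53706 + 0.044350 = 1.5814.
⟨E⟩ = Σ Eᵢ gᵢe^(−Eᵢ/kT) / Z = (0·1.0000 + 0.213·0.53706 + 0.795·0.044350) / 1.5814 = 0.0946 eV.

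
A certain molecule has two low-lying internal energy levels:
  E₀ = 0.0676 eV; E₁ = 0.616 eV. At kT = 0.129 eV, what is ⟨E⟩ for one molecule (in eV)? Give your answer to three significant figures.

0.0753 eV

Eᵢ/kT = 0.52403, 4.7752.
Z = Σ e^(−Eᵢ/kT) = e^(−0.52403) + e^(−4.7752) = 0.59213 + 0.0084364 = 0.60057.
⟨E⟩ = Σ Eᵢ e^(−Eᵢ/kT) / Z = (0.0676·0.59213 + 0.616·0.0084364) / 0.60057 = 0.0753 eV.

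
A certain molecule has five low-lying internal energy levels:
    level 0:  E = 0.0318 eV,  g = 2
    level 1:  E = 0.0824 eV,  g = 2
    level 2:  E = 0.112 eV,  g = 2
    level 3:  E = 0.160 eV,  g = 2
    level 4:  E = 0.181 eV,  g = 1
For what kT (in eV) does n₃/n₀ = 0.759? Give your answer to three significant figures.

0.465 eV

n₃/n₀ = (g₃/g₀) exp[−(E₃−E₀)/kT] = 0.759.
⇒ (E₃−E₀)/kT = ln((2/2)/0.759) = ln(1.3175) = 0.27574.
kT = 0.1282 eV / 0.27574 = 0.465 eV.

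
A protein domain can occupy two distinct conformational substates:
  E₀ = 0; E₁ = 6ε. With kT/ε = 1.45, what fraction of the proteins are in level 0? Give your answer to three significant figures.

0.984

Eᵢ/kT = 0, 4.1379.
Z = Σ e^(−Eᵢ/kT) = e^(−0) + e^(−4.1379) = 1.0000 + 0.015956 = 1.0160.
P₀ = e^(−E₀/kT) / Z = 1.0000/1.0160 = 0.984.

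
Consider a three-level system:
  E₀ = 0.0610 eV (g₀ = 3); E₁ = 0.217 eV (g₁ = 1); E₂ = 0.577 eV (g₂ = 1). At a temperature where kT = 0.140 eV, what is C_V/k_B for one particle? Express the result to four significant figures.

Eᵢ/kT = 0.435714, 1.55000, 4.12143.
Z = Σ gᵢe^(−Eᵢ/kT) = 3·e^(−0.435714) + 1·e^(−1.55000) + 1·e^(−4.12143) = 1.94041 + 0.212248 + 0.0162213 = 2.16888.
⟨E⟩ = 0.0801255 eV, ⟨E²⟩ = 0.0104272 eV².
C_V/k_B = (⟨E²⟩ − ⟨E⟩²)/(kT)² = (0.0104272 − 0.00642010)/0.0196000 = 0.2044.

0.2044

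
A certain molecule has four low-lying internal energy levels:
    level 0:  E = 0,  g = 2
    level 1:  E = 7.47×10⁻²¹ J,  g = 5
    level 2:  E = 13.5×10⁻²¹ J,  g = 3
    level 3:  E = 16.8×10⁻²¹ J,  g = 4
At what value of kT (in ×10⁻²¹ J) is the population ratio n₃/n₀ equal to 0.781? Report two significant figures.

18 ×10⁻²¹ J

n₃/n₀ = (g₃/g₀) exp[−(E₃−E₀)/kT] = 0.781.
⇒ (E₃−E₀)/kT = ln((4/2)/0.781) = ln(2.561) = 0.9404.
kT = 16.8 ×10⁻²¹ J / 0.9404 = 18 ×10⁻²¹ J.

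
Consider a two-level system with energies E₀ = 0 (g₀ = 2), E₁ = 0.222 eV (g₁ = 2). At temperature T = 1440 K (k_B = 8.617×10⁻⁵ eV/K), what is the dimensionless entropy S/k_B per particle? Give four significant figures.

k_BT = 8.617×10⁻⁵ × 1440 K = 0.124085 eV.
Eᵢ/kT = 0, 1.78910.
Z = Σ gᵢe^(−Eᵢ/kT) = 2·e^(−0) + 2·e^(−1.78910) = 2.00000 + 0.334221 = 2.33422.
⟨E⟩ = Σ EᵢPᵢ = 0.0317867 eV.
S/k_B = ln Z + ⟨E⟩/kT = ln(2.33422) + 0.0317867/0.124085 = 0.847678 + 0.256169 = 1.104.

1.104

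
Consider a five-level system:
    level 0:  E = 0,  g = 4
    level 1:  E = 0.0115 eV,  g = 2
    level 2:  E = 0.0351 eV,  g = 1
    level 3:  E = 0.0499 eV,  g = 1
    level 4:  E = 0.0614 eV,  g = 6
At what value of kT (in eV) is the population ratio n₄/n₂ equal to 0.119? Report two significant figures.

n₄/n₂ = (g₄/g₂) exp[−(E₄−E₂)/kT] = 0.119.
⇒ (E₄−E₂)/kT = ln((6/1)/0.119) = ln(50.42) = 3.920.
kT = 0.0263 eV / 3.920 = 0.0067 eV.

0.0067 eV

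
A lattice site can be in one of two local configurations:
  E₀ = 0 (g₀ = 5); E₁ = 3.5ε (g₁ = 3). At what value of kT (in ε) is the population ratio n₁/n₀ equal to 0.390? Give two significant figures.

8.1 ε

n₁/n₀ = (g₁/g₀) exp[−(E₁−E₀)/kT] = 0.390.
⇒ (E₁−E₀)/kT = ln((3/5)/0.390) = ln(1.538) = 0.4305.
kT = 3.5ε / 0.4305 = 8.1 ε.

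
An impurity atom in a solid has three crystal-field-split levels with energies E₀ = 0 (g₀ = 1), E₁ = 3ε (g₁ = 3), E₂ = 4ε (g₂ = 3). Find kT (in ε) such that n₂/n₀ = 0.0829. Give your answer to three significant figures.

n₂/n₀ = (g₂/g₀) exp[−(E₂−E₀)/kT] = 0.0829.
⇒ (E₂−E₀)/kT = ln((3/1)/0.0829) = ln(36.188) = 3.5887.
kT = 4ε / 3.5887 = 1.11 ε.

1.11 ε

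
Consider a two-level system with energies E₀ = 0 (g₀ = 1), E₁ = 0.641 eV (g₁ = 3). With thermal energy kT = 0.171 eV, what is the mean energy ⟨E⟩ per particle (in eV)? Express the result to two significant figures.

0.042 eV

Eᵢ/kT = 0, 3.749.
Z = Σ gᵢe^(−Eᵢ/kT) = 1·e^(−0) + 3·e^(−3.749) = 1.000 + 0.07062 = 1.071.
⟨E⟩ = Σ Eᵢ gᵢe^(−Eᵢ/kT) / Z = (0·1.000 + 0.641·0.07062) / 1.071 = 0.042 eV.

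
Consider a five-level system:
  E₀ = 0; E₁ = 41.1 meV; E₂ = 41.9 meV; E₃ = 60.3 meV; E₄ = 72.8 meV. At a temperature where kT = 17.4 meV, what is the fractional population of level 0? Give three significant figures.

0.813

Eᵢ/kT = 0, 2.3621, 2.4080, 3.4655, 4.1839.
Z = Σ e^(−Eᵢ/kT) = e^(−0) + e^(−2.3621) + e^(−2.4080) + e^(−3.4655) + e^(−4.1839) = 1.0000 + 0.094222 + 0.089995 + 0.031257 + 0.015239 = 1.2307.
P₀ = e^(−E₀/kT) / Z = 1.0000/1.2307 = 0.813.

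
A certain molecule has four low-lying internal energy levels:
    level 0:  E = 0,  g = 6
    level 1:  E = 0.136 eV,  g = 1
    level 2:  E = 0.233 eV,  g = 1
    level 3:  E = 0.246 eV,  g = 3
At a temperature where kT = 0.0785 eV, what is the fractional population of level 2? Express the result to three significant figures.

Eᵢ/kT = 0, 1.7325, 2.9682, 3.1338.
Z = Σ gᵢe^(−Eᵢ/kT) = 6·e^(−0) + 1·e^(−1.7325) + 1·e^(−2.9682) + 3·e^(−3.1338) = 6.0000 + 0.17684 + 0.051396 + 0.13066 = 6.3589.
P₂ = g₂ e^(−E₂/kT) / Z = 0.051396/6.3589 = 0.00808.

0.00808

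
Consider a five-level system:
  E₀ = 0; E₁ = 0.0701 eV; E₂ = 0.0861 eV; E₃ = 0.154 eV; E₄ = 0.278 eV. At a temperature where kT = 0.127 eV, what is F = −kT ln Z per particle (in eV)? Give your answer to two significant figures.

Eᵢ/kT = 0, 0.5520, 0.6780, 1.213, 2.189.
Z = Σ e^(−Eᵢ/kT) = e^(−0) + e^(−0.5520) + e^(−0.6780) + e^(−1.213) + e^(−2.189) = 1.000 + 0.5758 + 0.5076 + 0.2973 + 0.1120 = 2.493.
F = −kT ln Z = −0.127 × ln(2.493) = −0.127 × 0.9135 = -0.12 eV.

-0.12 eV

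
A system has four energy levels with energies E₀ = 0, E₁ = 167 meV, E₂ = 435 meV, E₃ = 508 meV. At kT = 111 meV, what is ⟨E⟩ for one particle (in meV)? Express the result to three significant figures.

40.7 meV

Eᵢ/kT = 0, 1.5045, 3.9189, 4.5766.
Z = Σ e^(−Eᵢ/kT) = e^(−0) + e^(−1.5045) + e^(−3.9189) + e^(−4.5766) = 1.0000 + 0.22213 + 0.019863 + 0.010290 = 1.2523.
⟨E⟩ = Σ Eᵢ e^(−Eᵢ/kT) / Z = (0·1.0000 + 167·0.22213 + 435·0.019863 + 508·0.010290) / 1.2523 = 40.7 meV.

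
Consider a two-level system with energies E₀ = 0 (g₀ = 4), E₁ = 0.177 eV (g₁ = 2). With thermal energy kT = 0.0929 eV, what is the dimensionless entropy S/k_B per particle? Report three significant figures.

Eᵢ/kT = 0, 1.9053.
Z = Σ gᵢe^(−Eᵢ/kT) = 4·e^(−0) + 2·e^(−1.9053) = 4.0000 + 0.29756 = 4.2976.
⟨E⟩ = Σ EᵢPᵢ = 0.012255 eV.
S/k_B = ln Z + ⟨E⟩/kT = ln(4.2976) + 0.012255/0.0929 = 1.4581 + 0.13192 = 1.59.

1.59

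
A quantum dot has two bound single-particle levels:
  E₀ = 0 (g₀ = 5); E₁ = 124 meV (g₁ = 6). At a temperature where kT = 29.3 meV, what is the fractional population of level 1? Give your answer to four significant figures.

Eᵢ/kT = 0, 4.23208.
Z = Σ gᵢe^(−Eᵢ/kT) = 5·e^(−0) + 6·e^(−4.23208) = 5.00000 + 0.0871329 = 5.08713.
P₁ = g₁ e^(−E₁/kT) / Z = 0.0871329/5.08713 = 0.01713.

0.01713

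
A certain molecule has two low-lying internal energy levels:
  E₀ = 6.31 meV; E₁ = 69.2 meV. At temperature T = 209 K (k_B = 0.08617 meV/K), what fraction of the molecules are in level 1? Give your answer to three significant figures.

k_BT = 0.08617 × 209 K = 18.010 meV.
Eᵢ/kT = 0.35036, 3.8423.
Z = Σ e^(−Eᵢ/kT) = e^(−0.35036) + e^(−3.8423) = 0.70443 + 0.021444 = 0.72587.
P₁ = e^(−E₁/kT) / Z = 0.021444/0.72587 = 0.0295.

0.0295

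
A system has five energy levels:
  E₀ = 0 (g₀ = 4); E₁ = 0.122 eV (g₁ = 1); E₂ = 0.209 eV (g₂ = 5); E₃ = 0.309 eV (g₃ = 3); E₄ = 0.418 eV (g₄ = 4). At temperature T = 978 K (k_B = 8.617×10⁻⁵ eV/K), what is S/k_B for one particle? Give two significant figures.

1.9

k_BT = 8.617×10⁻⁵ × 978 K = 0.08427 eV.
Eᵢ/kT = 0, 1.448, 2.480, 3.667, 4.960.
Z = Σ gᵢe^(−Eᵢ/kT) = 4·e^(−0) + 1·e^(−1.448) + 5·e^(−2.480) + 3·e^(−3.667) + 4·e^(−4.960) = 4.000 + 0.2350 + 0.4187 + 0.07666 + 0.02805 = 4.758.
⟨E⟩ = Σ EᵢPᵢ = 0.03186 eV.
S/k_B = ln Z + ⟨E⟩/kT = ln(4.758) + 0.03186/0.08427 = 1.560 + 0.3781 = 1.9.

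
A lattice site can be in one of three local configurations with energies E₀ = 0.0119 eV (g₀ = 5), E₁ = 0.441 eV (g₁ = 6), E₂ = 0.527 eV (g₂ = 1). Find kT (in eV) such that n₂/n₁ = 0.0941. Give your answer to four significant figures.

0.1504 eV

n₂/n₁ = (g₂/g₁) exp[−(E₂−E₁)/kT] = 0.0941.
⇒ (E₂−E₁)/kT = ln((1/6)/0.0941) = ln(1.77117) = 0.571640.
kT = 0.086 eV / 0.571640 = 0.1504 eV.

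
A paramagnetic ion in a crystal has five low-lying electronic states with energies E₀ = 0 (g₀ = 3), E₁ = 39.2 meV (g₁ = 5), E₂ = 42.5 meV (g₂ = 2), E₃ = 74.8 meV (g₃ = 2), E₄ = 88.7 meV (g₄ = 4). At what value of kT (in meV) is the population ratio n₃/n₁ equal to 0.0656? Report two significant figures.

20 meV

n₃/n₁ = (g₃/g₁) exp[−(E₃−E₁)/kT] = 0.0656.
⇒ (E₃−E₁)/kT = ln((2/5)/0.0656) = ln(6.098) = 1.808.
kT = 35.6 meV / 1.808 = 20 meV.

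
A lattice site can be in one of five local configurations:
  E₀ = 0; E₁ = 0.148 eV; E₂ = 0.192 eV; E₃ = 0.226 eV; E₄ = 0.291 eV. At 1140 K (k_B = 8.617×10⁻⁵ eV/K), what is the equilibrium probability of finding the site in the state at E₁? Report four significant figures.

k_BT = 8.617×10⁻⁵ × 1140 K = 0.0982338 eV.
Eᵢ/kT = 0, 1.50661, 1.95452, 2.30063, 2.96232.
Z = Σ e^(−Eᵢ/kT) = e^(−0) + e^(−1.50661) + e^(−1.95452) + e^(−2.30063) + e^(−2.96232) = 1.00000 + 0.221660 + 0.141632 + 0.100196 + 0.0516988 = 1.51519.
P₁ = e^(−E₁/kT) / Z = 0.221660/1.51519 = 0.1463.

0.1463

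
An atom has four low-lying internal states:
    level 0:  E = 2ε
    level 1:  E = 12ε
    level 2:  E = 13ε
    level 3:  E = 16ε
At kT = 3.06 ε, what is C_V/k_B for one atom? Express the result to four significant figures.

Eᵢ/kT = 0.653595, 3.92157, 4.24837, 5.22876.
Z = Σ e^(−Eᵢ/kT) = e^(−0.653595) + e^(−3.92157) + e^(−4.24837) + e^(−5.22876) = 0.520172 + 0.0198100 + 0.0142875 + 0.00536017 = 0.559630.
⟨E⟩ = 2.76891 ε, ⟨E²⟩ = 15.5819 ε².
C_V/k_B = (⟨E²⟩ − ⟨E⟩²)/(kT)² = (15.5819 − 7.66686)/9.36360 = 0.8453.

0.8453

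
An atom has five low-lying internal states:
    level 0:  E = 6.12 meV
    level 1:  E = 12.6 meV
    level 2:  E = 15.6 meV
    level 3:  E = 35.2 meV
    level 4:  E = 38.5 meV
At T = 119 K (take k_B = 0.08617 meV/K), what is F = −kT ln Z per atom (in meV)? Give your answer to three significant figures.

-1.14 meV

k_BT = 0.08617 × 119 K = 10.254 meV.
Eᵢ/kT = 0.59684, 1.2288, 1.5214, 3.4328, 3.7546.
Z = Σ e^(−Eᵢ/kT) = e^(−0.59684) + e^(−1.2288) + e^(−1.5214) + e^(−3.4328) + e^(−3.7546) = 0.55055 + 0.29264 + 0.21841 + 0.032296 + 0.023410 = 1.1173.
F = −kT ln Z = −10.254 × ln(1.1173) = −10.254 × 0.11092 = -1.14 meV.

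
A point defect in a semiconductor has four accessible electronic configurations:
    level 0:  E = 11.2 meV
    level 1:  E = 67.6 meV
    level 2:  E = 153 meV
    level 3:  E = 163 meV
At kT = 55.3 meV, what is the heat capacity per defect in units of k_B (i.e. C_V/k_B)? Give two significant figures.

0.67

Eᵢ/kT = 0.2025, 1.222, 2.767, 2.948.
Z = Σ e^(−Eᵢ/kT) = e^(−0.2025) + e^(−1.222) + e^(−2.767) + e^(−2.948) = 0.8167 + 0.2946 + 0.06285 + 0.05244 = 1.227.
⟨E⟩ = 38.49 meV, ⟨E²⟩ = 3515 meV².
C_V/k_B = (⟨E²⟩ − ⟨E⟩²)/(kT)² = (3515 − 1481)/3058 = 0.67.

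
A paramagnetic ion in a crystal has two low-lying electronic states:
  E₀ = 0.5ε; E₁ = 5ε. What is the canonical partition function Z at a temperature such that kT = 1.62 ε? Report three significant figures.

Z = 0.780

Eᵢ/kT = 0.30864, 3.0864.
Z = Σ e^(−Eᵢ/kT) = e^(−0.30864) + e^(−3.0864) = 0.73445 + 0.045666 = 0.78012.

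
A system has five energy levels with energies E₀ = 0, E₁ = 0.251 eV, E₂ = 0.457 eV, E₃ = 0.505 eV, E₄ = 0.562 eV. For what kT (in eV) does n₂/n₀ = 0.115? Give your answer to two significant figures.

n₂/n₀ = exp[−(E₂−E₀)/kT] = 0.115.
⇒ (E₂−E₀)/kT = ln(1/0.115) = ln(8.696) = 2.163.
kT = 0.457 eV / 2.163 = 0.21 eV.

0.21 eV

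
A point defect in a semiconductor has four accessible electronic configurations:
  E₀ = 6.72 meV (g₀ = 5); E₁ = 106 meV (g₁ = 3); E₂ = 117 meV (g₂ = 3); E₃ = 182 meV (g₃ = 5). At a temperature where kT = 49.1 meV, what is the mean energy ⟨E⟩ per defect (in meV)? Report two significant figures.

Eᵢ/kT = 0.1369, 2.159, 2.383, 3.707.
Z = Σ gᵢe^(−Eᵢ/kT) = 5·e^(−0.1369) + 3·e^(−2.159) + 3·e^(−2.383) + 5·e^(−3.707) = 4.360 + 0.3463 + 0.2768 + 0.1228 = 5.106.
⟨E⟩ = Σ Eᵢ gᵢe^(−Eᵢ/kT) / Z = (6.72·4.360 + 106·0.3463 + 117·0.2768 + 182·0.1228) / 5.106 = 24 meV.

24 meV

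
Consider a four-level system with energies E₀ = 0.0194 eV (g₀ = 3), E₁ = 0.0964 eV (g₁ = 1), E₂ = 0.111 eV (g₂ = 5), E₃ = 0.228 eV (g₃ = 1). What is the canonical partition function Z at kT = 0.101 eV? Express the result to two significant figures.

Z = 4.6

Eᵢ/kT = 0.1921, 0.9545, 1.099, 2.257.
Z = Σ gᵢe^(−Eᵢ/kT) = 3·e^(−0.1921) + 1·e^(−0.9545) + 5·e^(−1.099) + 1·e^(−2.257) = 2.476 + 0.3850 + 1.666 + 0.1047 = 4.632.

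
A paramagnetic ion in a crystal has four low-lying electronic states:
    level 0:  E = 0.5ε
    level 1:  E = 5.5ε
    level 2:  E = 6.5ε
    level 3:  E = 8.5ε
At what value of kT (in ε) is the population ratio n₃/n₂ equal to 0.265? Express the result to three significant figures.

1.51 ε

n₃/n₂ = exp[−(E₃−E₂)/kT] = 0.265.
⇒ (E₃−E₂)/kT = ln(1/0.265) = ln(3.7736) = 1.3280.
kT = 2.0ε / 1.3280 = 1.51 ε.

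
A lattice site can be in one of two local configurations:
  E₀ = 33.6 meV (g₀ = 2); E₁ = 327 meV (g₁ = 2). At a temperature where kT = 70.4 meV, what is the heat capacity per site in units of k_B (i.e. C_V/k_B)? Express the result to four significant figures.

0.2609

Eᵢ/kT = 0.477273, 4.64489.
Z = Σ gᵢe^(−Eᵢ/kT) = 2·e^(−0.477273) + 2·e^(−4.64489) = 1.24095 + 0.0192212 = 1.26017.
⟨E⟩ = 38.0752 meV, ⟨E²⟩ = 2742.71 meV².
C_V/k_B = (⟨E²⟩ − ⟨E⟩²)/(kT)² = (2742.71 − 1449.72)/4956.16 = 0.2609.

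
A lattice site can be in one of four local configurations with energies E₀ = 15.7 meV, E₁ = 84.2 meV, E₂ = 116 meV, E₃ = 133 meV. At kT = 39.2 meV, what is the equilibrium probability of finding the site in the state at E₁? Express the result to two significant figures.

0.13

Eᵢ/kT = 0.4005, 2.148, 2.959, 3.393.
Z = Σ e^(−Eᵢ/kT) = e^(−0.4005) + e^(−2.148) + e^(−2.959) + e^(−3.393) = 0.6700 + 0.1167 + 0.05187 + 0.03361 = 0.8722.
P₁ = e^(−E₁/kT) / Z = 0.1167/0.8722 = 0.13.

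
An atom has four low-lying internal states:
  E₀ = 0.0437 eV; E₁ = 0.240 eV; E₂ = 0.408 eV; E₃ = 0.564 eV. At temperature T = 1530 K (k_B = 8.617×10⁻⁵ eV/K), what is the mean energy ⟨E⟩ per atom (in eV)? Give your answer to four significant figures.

k_BT = 8.617×10⁻⁵ × 1530 K = 0.131840 eV.
Eᵢ/kT = 0.331462, 1.82039, 3.09466, 4.27791.
Z = Σ e^(−Eᵢ/kT) = e^(−0.331462) + e^(−1.82039) + e^(−3.09466) + e^(−4.27791) = 0.717873 + 0.161963 + 0.0452904 + 0.0138716 = 0.938998.
⟨E⟩ = Σ Eᵢ e^(−Eᵢ/kT) / Z = (0.0437·0.717873 + 0.240·0.161963 + 0.408·0.0452904 + 0.564·0.0138716) / 0.938998 = 0.1028 eV.

0.1028 eV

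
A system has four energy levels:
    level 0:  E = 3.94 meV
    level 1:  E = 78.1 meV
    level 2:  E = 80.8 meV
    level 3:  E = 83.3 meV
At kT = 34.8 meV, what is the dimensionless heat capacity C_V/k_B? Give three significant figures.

Eᵢ/kT = 0.11322, 2.2443, 2.3218, 2.3937.
Z = Σ e^(−Eᵢ/kT) = e^(−0.11322) + e^(−2.2443) + e^(−2.3218) + e^(−2.3937) = 0.89295 + 0.10600 + 0.098097 + 0.091291 = 1.1883.
⟨E⟩ = 22.997 meV, ⟨E²⟩ = 1627.8 meV².
C_V/k_B = (⟨E²⟩ − ⟨E⟩²)/(kT)² = (1627.8 − 528.86)/1211.0 = 0.907.

0.907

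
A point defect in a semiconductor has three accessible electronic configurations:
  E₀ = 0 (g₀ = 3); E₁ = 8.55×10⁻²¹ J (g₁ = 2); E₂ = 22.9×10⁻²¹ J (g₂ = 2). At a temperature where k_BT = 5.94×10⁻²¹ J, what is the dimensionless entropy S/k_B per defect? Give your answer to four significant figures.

1.498

Eᵢ/kT = 0, 1.43939, 3.85522.
Z = Σ gᵢe^(−Eᵢ/kT) = 3·e^(−0) + 2·e^(−1.43939) + 2·e^(−3.85522) = 3.00000 + 0.474145 + 0.0423379 = 3.51648.
⟨E⟩ = Σ EᵢPᵢ = 1.42855 ×10⁻²¹ J.
S/k_B = ln Z + ⟨E⟩/kT = ln(3.51648) + 1.42855/5.94 = 1.25746 + 0.240497 = 1.498.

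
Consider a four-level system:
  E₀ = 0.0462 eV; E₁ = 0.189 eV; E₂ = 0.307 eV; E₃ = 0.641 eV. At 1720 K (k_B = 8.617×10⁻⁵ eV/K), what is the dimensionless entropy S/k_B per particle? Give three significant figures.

0.925

k_BT = 8.617×10⁻⁵ × 1720 K = 0.14821 eV.
Eᵢ/kT = 0.31172, 1.2752, 2.0714, 4.3249.
Z = Σ e^(−Eᵢ/kT) = e^(−0.31172) + e^(−1.2752) + e^(−2.0714) + e^(−4.3249) = 0.73219 + 0.27938 + 0.12601 + 0.013235 = 1.1508.
⟨E⟩ = Σ EᵢPᵢ = 0.11627 eV.
S/k_B = ln Z + ⟨E⟩/kT = ln(1.1508) + 0.11627/0.14821 = 0.14046 + 0.78449 = 0.925.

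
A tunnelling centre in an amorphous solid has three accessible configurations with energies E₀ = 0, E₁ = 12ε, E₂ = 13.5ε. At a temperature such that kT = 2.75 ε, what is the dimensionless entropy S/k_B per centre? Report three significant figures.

0.110

Eᵢ/kT = 0, 4.3636, 4.9091.
Z = Σ e^(−Eᵢ/kT) = e^(−0) + e^(−4.3636) + e^(−4.9091) = 1.0000 + 0.012732 + 0.0073791 = 1.0201.
⟨E⟩ = Σ EᵢPᵢ = 0.24743 ε.
S/k_B = ln Z + ⟨E⟩/kT = ln(1.0201) + 0.24743/2.75 = 0.019901 + 0.089975 = 0.110.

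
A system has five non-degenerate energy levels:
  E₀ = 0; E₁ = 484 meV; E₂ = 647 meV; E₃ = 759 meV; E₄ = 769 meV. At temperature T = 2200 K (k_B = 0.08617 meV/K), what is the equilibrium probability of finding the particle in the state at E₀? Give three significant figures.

k_BT = 0.08617 × 2200 K = 189.57 meV.
Eᵢ/kT = 0, 2.5531, 3.4130, 4.0038, 4.0565.
Z = Σ e^(−Eᵢ/kT) = e^(−0) + e^(−2.5531) + e^(−3.4130) + e^(−4.0038) + e^(−4.0565) = 1.0000 + 0.077840 + 0.032942 + 0.018246 + 0.017309 = 1.1463.
P₀ = e^(−E₀/kT) / Z = 1.0000/1.1463 = 0.872.

0.872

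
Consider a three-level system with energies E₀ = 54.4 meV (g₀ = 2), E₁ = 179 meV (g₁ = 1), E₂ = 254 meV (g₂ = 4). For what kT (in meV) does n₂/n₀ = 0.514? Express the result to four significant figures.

146.9 meV

n₂/n₀ = (g₂/g₀) exp[−(E₂−E₀)/kT] = 0.514.
⇒ (E₂−E₀)/kT = ln((4/2)/0.514) = ln(3.89105) = 1.35868.
kT = 199.6 meV / 1.35868 = 146.9 meV.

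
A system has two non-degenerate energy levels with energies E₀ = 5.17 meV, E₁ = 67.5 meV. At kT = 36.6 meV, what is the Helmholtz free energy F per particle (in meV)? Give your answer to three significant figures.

Eᵢ/kT = 0.14126, 1.8443.
Z = Σ e^(−Eᵢ/kT) = e^(−0.14126) + e^(−1.8443) = 0.86826 + 0.15814 = 1.0264.
F = −kT ln Z = −36.6 × ln(1.0264) = −36.6 × 0.026058 = -0.954 meV.

-0.954 meV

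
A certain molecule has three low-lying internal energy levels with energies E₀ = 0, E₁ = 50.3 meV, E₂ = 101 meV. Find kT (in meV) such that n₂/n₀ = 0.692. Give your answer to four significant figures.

n₂/n₀ = exp[−(E₂−E₀)/kT] = 0.692.
⇒ (E₂−E₀)/kT = ln(1/0.692) = ln(1.44509) = 0.368172.
kT = 101 meV / 0.368172 = 274.3 meV.

274.3 meV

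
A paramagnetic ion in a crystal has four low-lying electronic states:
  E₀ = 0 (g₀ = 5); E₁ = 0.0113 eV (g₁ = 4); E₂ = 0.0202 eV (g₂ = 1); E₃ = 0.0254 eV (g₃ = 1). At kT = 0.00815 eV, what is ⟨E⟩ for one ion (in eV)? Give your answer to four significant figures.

0.002304 eV

Eᵢ/kT = 0, 1.38650, 2.47853, 3.11656.
Z = Σ gᵢe^(−Eᵢ/kT) = 5·e^(−0) + 4·e^(−1.38650) + 1·e^(−2.47853) + 1·e^(−3.11656) = 5.00000 + 0.999794 + 0.0838664 + 0.0443093 = 6.12797.
⟨E⟩ = Σ Eᵢ gᵢe^(−Eᵢ/kT) / Z = (0·5.00000 + 0.0113·0.999794 + 0.0202·0.0838664 + 0.0254·0.0443093) / 6.12797 = 0.002304 eV.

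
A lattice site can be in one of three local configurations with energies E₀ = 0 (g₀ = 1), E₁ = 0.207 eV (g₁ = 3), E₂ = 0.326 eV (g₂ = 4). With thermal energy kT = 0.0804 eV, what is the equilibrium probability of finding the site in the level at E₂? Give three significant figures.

0.0534

Eᵢ/kT = 0, 2.5746, 4.0547.
Z = Σ gᵢe^(−Eᵢ/kT) = 1·e^(−0) + 3·e^(−2.5746) + 4·e^(−4.0547) = 1.0000 + 0.22855 + 0.069363 = 1.2979.
P₂ = g₂ e^(−E₂/kT) / Z = 0.069363/1.2979 = 0.0534.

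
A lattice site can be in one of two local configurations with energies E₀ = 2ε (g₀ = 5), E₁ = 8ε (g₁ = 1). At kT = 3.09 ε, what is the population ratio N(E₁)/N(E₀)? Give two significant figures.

n₁/n₀ = (g₁/g₀) exp[−(E₁−E₀)/kT] = (1/5) × exp(−(6ε)/(3.09ε)) = (1/5) × exp(-1.942) = 0.029.

0.029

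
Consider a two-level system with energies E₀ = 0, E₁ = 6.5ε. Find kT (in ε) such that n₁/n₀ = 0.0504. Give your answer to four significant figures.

n₁/n₀ = exp[−(E₁−E₀)/kT] = 0.0504.
⇒ (E₁−E₀)/kT = ln(1/0.0504) = ln(19.8413) = 2.98777.
kT = 6.5ε / 2.98777 = 2.176 ε.

2.176 ε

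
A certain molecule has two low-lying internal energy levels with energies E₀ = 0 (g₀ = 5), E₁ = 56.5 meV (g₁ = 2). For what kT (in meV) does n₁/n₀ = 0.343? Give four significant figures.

n₁/n₀ = (g₁/g₀) exp[−(E₁−E₀)/kT] = 0.343.
⇒ (E₁−E₀)/kT = ln((2/5)/0.343) = ln(1.16618) = 0.153733.
kT = 56.5 meV / 0.153733 = 367.5 meV.

367.5 meV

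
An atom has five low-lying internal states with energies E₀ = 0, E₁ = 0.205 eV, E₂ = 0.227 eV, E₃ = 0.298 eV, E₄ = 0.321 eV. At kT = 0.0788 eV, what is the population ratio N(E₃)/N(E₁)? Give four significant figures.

n₃/n₁ = exp[−(E₃−E₁)/kT] = exp(−(0.093 eV)/(0.0788 eV)) = exp(-1.18020) = 0.3072.

0.3072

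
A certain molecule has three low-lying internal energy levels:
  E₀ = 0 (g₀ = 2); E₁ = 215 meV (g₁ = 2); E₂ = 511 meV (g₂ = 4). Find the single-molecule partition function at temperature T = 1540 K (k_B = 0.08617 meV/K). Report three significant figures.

k_BT = 0.08617 × 1540 K = 132.70 meV.
Eᵢ/kT = 0, 1.6202, 3.8508.
Z = Σ gᵢe^(−Eᵢ/kT) = 2·e^(−0) + 2·e^(−1.6202) + 4·e^(−3.8508) = 2.0000 + 0.39572 + 0.085051 = 2.4808.

Z = 2.48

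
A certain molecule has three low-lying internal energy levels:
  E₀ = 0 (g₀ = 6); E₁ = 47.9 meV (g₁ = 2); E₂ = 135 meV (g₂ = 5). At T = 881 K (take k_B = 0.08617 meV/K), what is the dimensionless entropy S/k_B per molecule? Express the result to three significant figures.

k_BT = 0.08617 × 881 K = 75.916 meV.
Eᵢ/kT = 0, 0.63096, 1.7783.
Z = Σ gᵢe^(−Eᵢ/kT) = 6·e^(−0) + 2·e^(−0.63096) + 5·e^(−1.7783) = 6.0000 + 1.0642 + 0.84463 = 7.9088.
⟨E⟩ = Σ EᵢPᵢ = 20.863 meV.
S/k_B = ln Z + ⟨E⟩/kT = ln(7.9088) + 20.863/75.916 = 2.0680 + 0.27482 = 2.34.

2.34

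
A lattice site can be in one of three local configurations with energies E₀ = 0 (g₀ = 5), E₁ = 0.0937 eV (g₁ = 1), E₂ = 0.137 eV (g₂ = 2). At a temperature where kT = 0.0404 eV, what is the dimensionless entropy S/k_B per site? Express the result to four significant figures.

1.730

Eᵢ/kT = 0, 2.31931, 3.39109.
Z = Σ gᵢe^(−Eᵢ/kT) = 5·e^(−0) + 1·e^(−2.31931) + 2·e^(−3.39109) = 5.00000 + 0.0983414 + 0.0673439 = 5.16569.
⟨E⟩ = Σ EᵢPᵢ = 0.00356984 eV.
S/k_B = ln Z + ⟨E⟩/kT = ln(5.16569) + 0.00356984/0.0404 = 1.64204 + 0.0883624 = 1.730.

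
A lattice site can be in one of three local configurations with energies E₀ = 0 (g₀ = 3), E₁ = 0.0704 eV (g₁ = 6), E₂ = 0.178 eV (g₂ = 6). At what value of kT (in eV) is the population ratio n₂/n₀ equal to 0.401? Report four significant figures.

0.1108 eV

n₂/n₀ = (g₂/g₀) exp[−(E₂−E₀)/kT] = 0.401.
⇒ (E₂−E₀)/kT = ln((6/3)/0.401) = ln(4.98753) = 1.60694.
kT = 0.178 eV / 1.60694 = 0.1108 eV.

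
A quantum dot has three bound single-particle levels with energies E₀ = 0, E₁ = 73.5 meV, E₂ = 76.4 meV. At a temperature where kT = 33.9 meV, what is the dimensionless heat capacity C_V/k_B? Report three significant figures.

0.720

Eᵢ/kT = 0, 2.1681, 2.2537.
Z = Σ e^(−Eᵢ/kT) = e^(−0) + e^(−2.1681) + e^(−2.2537) = 1.0000 + 0.11439 + 0.10501 = 1.2194.
⟨E⟩ = 13.474 meV, ⟨E²⟩ = 1009.4 meV².
C_V/k_B = (⟨E²⟩ − ⟨E⟩²)/(kT)² = (1009.4 − 181.55)/1149.2 = 0.720.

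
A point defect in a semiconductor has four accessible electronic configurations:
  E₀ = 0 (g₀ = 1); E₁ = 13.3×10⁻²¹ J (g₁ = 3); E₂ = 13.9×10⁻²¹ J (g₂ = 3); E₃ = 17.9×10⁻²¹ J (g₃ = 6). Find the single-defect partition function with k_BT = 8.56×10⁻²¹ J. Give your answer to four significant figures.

Eᵢ/kT = 0, 1.55374, 1.62383, 2.09112.
Z = Σ gᵢe^(−Eᵢ/kT) = 1·e^(−0) + 3·e^(−1.55374) + 3·e^(−1.62383) + 6·e^(−2.09112) = 1.00000 + 0.634367 + 0.591427 + 0.741292 = 2.96709.

Z = 2.967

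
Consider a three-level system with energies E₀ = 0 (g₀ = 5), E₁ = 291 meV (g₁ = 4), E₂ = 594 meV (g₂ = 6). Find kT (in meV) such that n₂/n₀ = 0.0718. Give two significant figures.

210 meV

n₂/n₀ = (g₂/g₀) exp[−(E₂−E₀)/kT] = 0.0718.
⇒ (E₂−E₀)/kT = ln((6/5)/0.0718) = ln(16.71) = 2.816.
kT = 594 meV / 2.816 = 210 meV.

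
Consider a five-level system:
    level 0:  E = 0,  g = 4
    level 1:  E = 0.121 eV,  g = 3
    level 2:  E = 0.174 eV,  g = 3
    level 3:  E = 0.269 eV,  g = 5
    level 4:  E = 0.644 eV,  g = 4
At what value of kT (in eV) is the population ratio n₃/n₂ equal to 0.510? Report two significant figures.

0.080 eV

n₃/n₂ = (g₃/g₂) exp[−(E₃−E₂)/kT] = 0.510.
⇒ (E₃−E₂)/kT = ln((5/3)/0.510) = ln(3.268) = 1.184.
kT = 0.095 eV / 1.184 = 0.080 eV.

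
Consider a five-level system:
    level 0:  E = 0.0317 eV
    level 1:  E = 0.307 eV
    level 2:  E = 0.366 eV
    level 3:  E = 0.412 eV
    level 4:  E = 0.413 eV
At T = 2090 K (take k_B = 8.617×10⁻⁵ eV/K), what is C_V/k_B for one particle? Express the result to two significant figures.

k_BT = 8.617×10⁻⁵ × 2090 K = 0.1801 eV.
Eᵢ/kT = 0.1760, 1.705, 2.032, 2.288, 2.293.
Z = Σ e^(−Eᵢ/kT) = e^(−0.1760) + e^(−1.705) + e^(−2.032) + e^(−2.288) + e^(−2.293) = 0.8386 + 0.1818 + 0.1311 + 0.1015 + 0.1010 = 1.354.
⟨E⟩ = 0.1580 eV, ⟨E²⟩ = 0.05170 eV².
C_V/k_B = (⟨E²⟩ − ⟨E⟩²)/(kT)² = (0.05170 − 0.02496)/0.03244 = 0.82.

0.82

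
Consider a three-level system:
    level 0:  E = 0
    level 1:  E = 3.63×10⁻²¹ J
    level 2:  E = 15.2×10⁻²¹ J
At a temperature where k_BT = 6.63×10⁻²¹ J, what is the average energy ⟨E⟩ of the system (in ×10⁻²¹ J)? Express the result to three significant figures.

2.16 ×10⁻²¹ J

Eᵢ/kT = 0, 0.54751, 2.2926.
Z = Σ e^(−Eᵢ/kT) = e^(−0) + e^(−0.54751) + e^(−2.2926) = 1.0000 + 0.57839 + 0.10100 = 1.6794.
⟨E⟩ = Σ Eᵢ e^(−Eᵢ/kT) / Z = (0·1.0000 + 3.63·0.57839 + 15.2·0.10100) / 1.6794 = 2.16 ×10⁻²¹ J.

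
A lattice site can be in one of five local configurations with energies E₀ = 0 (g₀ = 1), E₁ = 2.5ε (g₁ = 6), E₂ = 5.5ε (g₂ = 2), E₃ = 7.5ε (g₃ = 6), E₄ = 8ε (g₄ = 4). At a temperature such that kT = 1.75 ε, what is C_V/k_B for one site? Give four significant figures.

Eᵢ/kT = 0, 1.42857, 3.14286, 4.28571, 4.57143.
Z = Σ gᵢe^(−Eᵢ/kT) = 1·e^(−0) + 6·e^(−1.42857) + 2·e^(−3.14286) + 6·e^(−4.28571) + 4·e^(−4.57143) = 1.00000 + 1.43791 + 0.0863184 + 0.0825831 + 0.0413726 = 2.64818.
⟨E⟩ = 1.89560 ε, ⟨E²⟩ = 7.13366 ε².
C_V/k_B = (⟨E²⟩ − ⟨E⟩²)/(kT)² = (7.13366 − 3.59330)/3.06250 = 1.156.

1.156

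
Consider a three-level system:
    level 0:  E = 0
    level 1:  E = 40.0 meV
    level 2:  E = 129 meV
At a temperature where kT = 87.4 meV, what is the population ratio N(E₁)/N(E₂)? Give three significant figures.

2.77

n₁/n₂ = exp[−(E₁−E₂)/kT] = exp(−(-89.0 meV)/(87.4 meV)) = exp(1.0183) = 2.77.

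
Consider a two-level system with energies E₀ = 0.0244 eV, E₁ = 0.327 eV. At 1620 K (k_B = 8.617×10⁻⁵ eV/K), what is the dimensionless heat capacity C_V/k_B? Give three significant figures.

0.433

k_BT = 8.617×10⁻⁵ × 1620 K = 0.13960 eV.
Eᵢ/kT = 0.17479, 2.3424.
Z = Σ e^(−Eᵢ/kT) = e^(−0.17479) + e^(−2.3424) = 0.83963 + 0.096097 = 0.93573.
⟨E⟩ = 0.055476 eV, ⟨E²⟩ = 0.011516 eV².
C_V/k_B = (⟨E²⟩ − ⟨E⟩²)/(kT)² = (0.011516 − 0.0030776)/0.019488 = 0.433.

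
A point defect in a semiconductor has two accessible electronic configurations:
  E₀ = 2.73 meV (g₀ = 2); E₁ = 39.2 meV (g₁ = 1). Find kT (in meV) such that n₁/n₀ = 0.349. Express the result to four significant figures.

n₁/n₀ = (g₁/g₀) exp[−(E₁−E₀)/kT] = 0.349.
⇒ (E₁−E₀)/kT = ln((1/2)/0.349) = ln(1.43266) = 0.359533.
kT = 36.47 meV / 0.359533 = 101.4 meV.

101.4 meV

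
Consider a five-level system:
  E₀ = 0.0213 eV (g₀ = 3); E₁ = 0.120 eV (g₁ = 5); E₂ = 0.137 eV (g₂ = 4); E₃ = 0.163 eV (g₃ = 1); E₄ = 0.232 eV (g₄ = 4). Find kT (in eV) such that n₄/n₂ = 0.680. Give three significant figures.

0.246 eV

n₄/n₂ = (g₄/g₂) exp[−(E₄−E₂)/kT] = 0.680.
⇒ (E₄−E₂)/kT = ln((4/4)/0.680) = ln(1.4706) = 0.38567.
kT = 0.095 eV / 0.38567 = 0.246 eV.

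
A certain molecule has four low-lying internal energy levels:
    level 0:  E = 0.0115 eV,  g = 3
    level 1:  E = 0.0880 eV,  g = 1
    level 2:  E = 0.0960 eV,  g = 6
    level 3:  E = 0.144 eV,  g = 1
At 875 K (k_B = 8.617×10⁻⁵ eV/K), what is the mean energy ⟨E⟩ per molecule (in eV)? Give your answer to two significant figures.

k_BT = 8.617×10⁻⁵ × 875 K = 0.07540 eV.
Eᵢ/kT = 0.1525, 1.167, 1.273, 1.910.
Z = Σ gᵢe^(−Eᵢ/kT) = 3·e^(−0.1525) + 1·e^(−1.167) + 6·e^(−1.273) + 1·e^(−1.910) = 2.576 + 0.3113 + 1.680 + 0.1481 = 4.715.
⟨E⟩ = Σ Eᵢ gᵢe^(−Eᵢ/kT) / Z = (0.0115·2.576 + 0.0880·0.3113 + 0.0960·1.680 + 0.144·0.1481) / 4.715 = 0.051 eV.

0.051 eV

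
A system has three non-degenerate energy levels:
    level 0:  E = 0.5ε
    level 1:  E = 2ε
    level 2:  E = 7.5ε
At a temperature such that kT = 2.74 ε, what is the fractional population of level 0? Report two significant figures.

0.60

Eᵢ/kT = 0.1825, 0.7299, 2.737.
Z = Σ e^(−Eᵢ/kT) = e^(−0.1825) + e^(−0.7299) + e^(−2.737) = 0.8332 + 0.4820 + 0.06476 = 1.380.
P₀ = e^(−E₀/kT) / Z = 0.8332/1.380 = 0.60.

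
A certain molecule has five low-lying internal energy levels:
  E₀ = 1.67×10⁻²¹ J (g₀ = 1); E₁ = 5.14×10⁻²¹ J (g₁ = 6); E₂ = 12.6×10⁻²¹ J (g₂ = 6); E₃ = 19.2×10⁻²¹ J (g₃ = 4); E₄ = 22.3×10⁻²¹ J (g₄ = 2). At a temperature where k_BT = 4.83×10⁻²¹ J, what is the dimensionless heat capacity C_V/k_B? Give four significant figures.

Eᵢ/kT = 0.345756, 1.06418, 2.60870, 3.97516, 4.61698.
Z = Σ gᵢe^(−Eᵢ/kT) = 1·e^(−0.345756) + 6·e^(−1.06418) + 6·e^(−2.60870) + 4·e^(−3.97516) + 2·e^(−4.61698) = 0.707685 + 2.07006 + 0.441781 + 0.0751052 + 0.0197652 = 3.31440.
⟨E⟩ = 5.81438, ⟨E²⟩ = 49.5766.
C_V/k_B = (⟨E²⟩ − ⟨E⟩²)/(kT)² = (49.5766 − 33.8070)/23.3289 = 0.6760.

0.6760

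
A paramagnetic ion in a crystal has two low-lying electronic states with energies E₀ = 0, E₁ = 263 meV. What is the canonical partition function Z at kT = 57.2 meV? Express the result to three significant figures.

Z = 1.01

Eᵢ/kT = 0, 4.5979.
Z = Σ e^(−Eᵢ/kT) = e^(−0) + e^(−4.5979) = 1.0000 + 0.010073 = 1.0101.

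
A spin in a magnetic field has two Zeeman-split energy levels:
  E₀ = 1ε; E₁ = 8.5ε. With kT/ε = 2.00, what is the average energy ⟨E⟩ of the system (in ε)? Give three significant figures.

Eᵢ/kT = 0.50000, 4.2500.
Z = Σ e^(−Eᵢ/kT) = e^(−0.50000) + e^(−4.2500) = 0.60653 + 0.014264 = 0.62079.
⟨E⟩ = Σ Eᵢ e^(−Eᵢ/kT) / Z = (1·0.60653 + 8.5·0.014264) / 0.62079 = 1.17 ε.

1.17 ε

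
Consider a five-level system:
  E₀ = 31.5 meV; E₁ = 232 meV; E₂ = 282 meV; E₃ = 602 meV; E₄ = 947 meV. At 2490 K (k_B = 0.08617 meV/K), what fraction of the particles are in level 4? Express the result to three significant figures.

k_BT = 0.08617 × 2490 K = 214.56 meV.
Eᵢ/kT = 0.14681, 1.0813, 1.3143, 2.8057, 4.4137.
Z = Σ e^(−Eᵢ/kT) = e^(−0.14681) + e^(−1.0813) + e^(−1.3143) + e^(−2.8057) + e^(−4.4137) = 0.86346 + 0.33915 + 0.26866 + 0.060464 + 0.012110 = 1.5438.
P₄ = e^(−E₄/kT) / Z = 0.012110/1.5438 = 0.00784.

0.00784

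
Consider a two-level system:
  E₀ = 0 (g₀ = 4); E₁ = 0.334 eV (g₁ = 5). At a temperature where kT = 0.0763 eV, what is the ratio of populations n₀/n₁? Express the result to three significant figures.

n₀/n₁ = (g₀/g₁) exp[−(E₀−E₁)/kT] = (4/5) × exp(−(-0.334 eV)/(0.0763 eV)) = (4/5) × exp(4.3775) = 63.7.

63.7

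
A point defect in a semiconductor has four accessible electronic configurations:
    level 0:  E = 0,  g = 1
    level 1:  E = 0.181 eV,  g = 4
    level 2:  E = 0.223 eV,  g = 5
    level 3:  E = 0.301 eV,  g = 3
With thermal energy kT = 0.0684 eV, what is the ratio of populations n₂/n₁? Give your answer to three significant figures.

0.676

n₂/n₁ = (g₂/g₁) exp[−(E₂−E₁)/kT] = (5/4) × exp(−(0.042 eV)/(0.0684 eV)) = (5/4) × exp(-0.61404) = 0.676.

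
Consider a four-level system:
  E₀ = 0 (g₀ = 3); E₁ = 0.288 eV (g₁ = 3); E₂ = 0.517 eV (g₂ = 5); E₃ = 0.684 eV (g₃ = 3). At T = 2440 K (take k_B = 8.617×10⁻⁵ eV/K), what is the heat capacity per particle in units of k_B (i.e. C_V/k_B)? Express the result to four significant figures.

k_BT = 8.617×10⁻⁵ × 2440 K = 0.210255 eV.
Eᵢ/kT = 0, 1.36977, 2.45892, 3.25319.
Z = Σ gᵢe^(−Eᵢ/kT) = 3·e^(−0) + 3·e^(−1.36977) + 5·e^(−2.45892) + 3·e^(−3.25319) = 3.00000 + 0.762496 + 0.427636 + 0.115952 = 4.30608.
⟨E⟩ = 0.120759 eV, ⟨E²⟩ = 0.0538299 eV².
C_V/k_B = (⟨E²⟩ − ⟨E⟩²)/(kT)² = (0.0538299 − 0.0145827)/0.0442072 = 0.8878.

0.8878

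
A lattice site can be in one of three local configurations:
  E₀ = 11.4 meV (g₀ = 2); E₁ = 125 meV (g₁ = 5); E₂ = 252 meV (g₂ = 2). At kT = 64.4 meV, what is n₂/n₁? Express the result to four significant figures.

n₂/n₁ = (g₂/g₁) exp[−(E₂−E₁)/kT] = (2/5) × exp(−(127 meV)/(64.4 meV)) = (2/5) × exp(-1.97205) = 0.05567.

0.05567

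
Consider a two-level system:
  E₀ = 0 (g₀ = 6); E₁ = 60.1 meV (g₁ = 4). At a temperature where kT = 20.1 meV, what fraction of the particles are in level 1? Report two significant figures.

Eᵢ/kT = 0, 2.990.
Z = Σ gᵢe^(−Eᵢ/kT) = 6·e^(−0) + 4·e^(−2.990) = 6.000 + 0.2011 = 6.201.
P₁ = g₁ e^(−E₁/kT) / Z = 0.2011/6.201 = 0.032.

0.032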